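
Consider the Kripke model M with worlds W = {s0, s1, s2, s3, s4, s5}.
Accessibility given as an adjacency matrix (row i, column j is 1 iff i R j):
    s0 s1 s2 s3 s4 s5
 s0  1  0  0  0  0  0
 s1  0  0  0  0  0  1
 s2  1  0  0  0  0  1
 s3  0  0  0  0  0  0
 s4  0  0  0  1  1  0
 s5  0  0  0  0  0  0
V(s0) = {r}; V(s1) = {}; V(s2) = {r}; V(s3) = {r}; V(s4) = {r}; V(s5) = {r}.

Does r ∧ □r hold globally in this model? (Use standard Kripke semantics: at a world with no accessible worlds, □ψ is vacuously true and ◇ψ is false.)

No

Let φ = r ∧ □r. Evaluate φ at each world:
  s0 (successors {s0}): φ is true.
  s1 (successors {s5}): φ is false.
  s2 (successors {s0, s5}): φ is true.
  s3 (successors ∅): φ is true.
  s4 (successors {s3, s4}): φ is true.
  s5 (successors ∅): φ is true.
Detail at s1 (counterexample):
  At s1: r is false, □r is true, so r ∧ □r is false.
    At s1: □r requires r at every successor {s5}.
      At s5: r is true.
    So □r is true at s1.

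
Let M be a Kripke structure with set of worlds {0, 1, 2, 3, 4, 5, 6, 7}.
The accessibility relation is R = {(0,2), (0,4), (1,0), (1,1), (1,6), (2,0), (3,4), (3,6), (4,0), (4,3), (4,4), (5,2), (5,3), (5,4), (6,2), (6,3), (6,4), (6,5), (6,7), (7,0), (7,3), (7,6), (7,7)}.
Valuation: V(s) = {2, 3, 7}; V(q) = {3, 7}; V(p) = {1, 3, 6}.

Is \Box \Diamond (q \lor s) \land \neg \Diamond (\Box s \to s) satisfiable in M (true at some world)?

No

Recall that \Box ψ holds at a world iff ψ holds at every accessible world, and \Diamond ψ holds iff ψ holds at some accessible world.
Let φ = \Box \Diamond (q \lor s) \land \neg \Diamond (\Box s \to s). Evaluate φ at each world:
  0 (successors {2, 4}): φ is false.
  1 (successors {0, 1, 6}): φ is false.
  2 (successors {0}): φ is false.
  3 (successors {4, 6}): φ is false.
  4 (successors {0, 3, 4}): φ is false.
  5 (successors {2, 3, 4}): φ is false.
  6 (successors {2, 3, 4, 5, 7}): φ is false.
  7 (successors {0, 3, 6, 7}): φ is false.
For instance, at 2:
  At 2: \Box \Diamond (q \lor s) is true, \neg \Diamond (\Box s \to s) is false, so \Box \Diamond (q \lor s) \land \neg \Diamond (\Box s \to s) is false.
    At 2: \Box \Diamond (q \lor s) requires \Diamond (q \lor s) at every successor {0}.
      At 0: \Diamond (q \lor s) is true.
    So \Box \Diamond (q \lor s) is true at 2.
    At 2: \Diamond (\Box s \to s) is true, so \neg \Diamond (\Box s \to s) is false.
      At 2: \Diamond (\Box s \to s) requires \Box s \to s at some successor in {0}.
        \Box s \to s holds at 0, so \Diamond (\Box s \to s) is true at 2.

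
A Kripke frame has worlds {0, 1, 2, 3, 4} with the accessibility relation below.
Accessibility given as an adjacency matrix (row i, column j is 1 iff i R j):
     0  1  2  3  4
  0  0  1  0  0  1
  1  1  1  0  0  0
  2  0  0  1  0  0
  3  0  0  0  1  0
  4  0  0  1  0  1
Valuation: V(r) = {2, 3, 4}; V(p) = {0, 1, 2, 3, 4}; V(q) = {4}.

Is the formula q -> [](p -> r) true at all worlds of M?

Let φ = q -> [](p -> r). Evaluate φ at each world:
  0 (successors {1, 4}): φ is true.
  1 (successors {0, 1}): φ is true.
  2 (successors {2}): φ is true.
  3 (successors {3}): φ is true.
  4 (successors {2, 4}): φ is true.
For instance, at 0:
  At 0: q is false, [](p -> r) is false, so q -> [](p -> r) is true.
    At 0: [](p -> r) requires p -> r at every successor {1, 4}.
      p -> r fails at 1, so [](p -> r) is false at 0.

Yes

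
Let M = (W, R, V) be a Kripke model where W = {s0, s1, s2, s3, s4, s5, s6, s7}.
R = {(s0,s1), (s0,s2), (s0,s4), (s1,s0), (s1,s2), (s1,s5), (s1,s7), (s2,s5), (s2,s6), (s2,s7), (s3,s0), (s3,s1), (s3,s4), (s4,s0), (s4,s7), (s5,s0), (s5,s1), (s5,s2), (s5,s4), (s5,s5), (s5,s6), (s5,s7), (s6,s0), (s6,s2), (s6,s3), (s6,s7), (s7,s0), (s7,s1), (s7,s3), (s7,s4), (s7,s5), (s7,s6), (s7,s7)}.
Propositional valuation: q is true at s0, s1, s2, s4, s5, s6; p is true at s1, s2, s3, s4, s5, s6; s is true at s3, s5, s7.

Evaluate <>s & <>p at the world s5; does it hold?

Recall that <>ψ holds at a world iff ψ holds at some accessible world.
At s5: <>s is true, <>p is true, so <>s & <>p is true.
  At s5: <>s requires s at some successor in {s0, s1, s2, s4, s5, s6, s7}.
    s holds at s5, so <>s is true at s5.
  At s5: <>p requires p at some successor in {s0, s1, s2, s4, s5, s6, s7}.
    p holds at s1, so <>p is true at s5.

Yes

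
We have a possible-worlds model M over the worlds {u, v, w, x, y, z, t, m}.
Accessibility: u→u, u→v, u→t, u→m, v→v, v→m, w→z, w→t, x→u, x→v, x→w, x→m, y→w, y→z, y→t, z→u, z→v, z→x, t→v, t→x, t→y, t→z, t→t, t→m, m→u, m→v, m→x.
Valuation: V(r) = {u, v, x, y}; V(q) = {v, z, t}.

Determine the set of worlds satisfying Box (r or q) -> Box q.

u, v, w, x, y, t

Let φ = Box (r or q) -> Box q. Evaluate φ at each world:
  u (successors {u, v, t, m}): φ is true.
  v (successors {v, m}): φ is true.
  w (successors {z, t}): φ is true.
  x (successors {u, v, w, m}): φ is true.
  y (successors {w, z, t}): φ is true.
  z (successors {u, v, x}): φ is false.
  t (successors {v, x, y, z, t, m}): φ is true.
  m (successors {u, v, x}): φ is false.
For instance, at v:
  At v: Box (r or q) is false, Box q is false, so Box (r or q) -> Box q is true.
    At v: Box (r or q) requires r or q at every successor {v, m}.
      r or q fails at m, so Box (r or q) is false at v.
    At v: Box q requires q at every successor {v, m}.
      q fails at m, so Box q is false at v.
Satisfying worlds: {u, v, w, x, y, t}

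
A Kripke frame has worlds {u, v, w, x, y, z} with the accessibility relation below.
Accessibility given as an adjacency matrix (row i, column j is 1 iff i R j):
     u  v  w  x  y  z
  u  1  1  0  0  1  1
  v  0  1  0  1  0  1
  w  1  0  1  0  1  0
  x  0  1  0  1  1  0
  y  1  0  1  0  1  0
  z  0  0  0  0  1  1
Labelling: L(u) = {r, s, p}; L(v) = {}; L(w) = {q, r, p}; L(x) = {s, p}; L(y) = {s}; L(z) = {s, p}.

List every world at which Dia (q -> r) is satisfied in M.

u, v, w, x, y, z

Recall that Dia ψ holds at a world iff ψ holds at some accessible world.
Let φ = Dia (q -> r). Evaluate φ at each world:
  u (successors {u, v, y, z}): φ is true.
  v (successors {v, x, z}): φ is true.
  w (successors {u, w, y}): φ is true.
  x (successors {v, x, y}): φ is true.
  y (successors {u, w, y}): φ is true.
  z (successors {y, z}): φ is true.
For instance, at x:
  At x: Dia (q -> r) requires q -> r at some successor in {v, x, y}.
    q -> r holds at v, so Dia (q -> r) is true at x.
Satisfying worlds: {u, v, w, x, y, z}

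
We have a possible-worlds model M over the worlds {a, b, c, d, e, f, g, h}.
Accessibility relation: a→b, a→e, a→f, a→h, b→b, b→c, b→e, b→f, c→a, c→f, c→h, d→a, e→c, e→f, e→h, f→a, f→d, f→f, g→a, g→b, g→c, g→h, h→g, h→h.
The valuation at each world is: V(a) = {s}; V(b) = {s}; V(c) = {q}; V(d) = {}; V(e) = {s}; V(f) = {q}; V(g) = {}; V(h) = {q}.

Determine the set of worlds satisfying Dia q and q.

Let φ = Dia q and q. Evaluate φ at each world:
  a (successors {b, e, f, h}): φ is false.
  b (successors {b, c, e, f}): φ is false.
  c (successors {a, f, h}): φ is true.
  d (successors {a}): φ is false.
  e (successors {c, f, h}): φ is false.
  f (successors {a, d, f}): φ is true.
  g (successors {a, b, c, h}): φ is false.
  h (successors {g, h}): φ is true.
For instance, at b:
  At b: Dia q is true, q is false, so Dia q and q is false.
    At b: Dia q requires q at some successor in {b, c, e, f}.
      q holds at c, so Dia q is true at b.
Satisfying worlds: {c, f, h}

c, f, h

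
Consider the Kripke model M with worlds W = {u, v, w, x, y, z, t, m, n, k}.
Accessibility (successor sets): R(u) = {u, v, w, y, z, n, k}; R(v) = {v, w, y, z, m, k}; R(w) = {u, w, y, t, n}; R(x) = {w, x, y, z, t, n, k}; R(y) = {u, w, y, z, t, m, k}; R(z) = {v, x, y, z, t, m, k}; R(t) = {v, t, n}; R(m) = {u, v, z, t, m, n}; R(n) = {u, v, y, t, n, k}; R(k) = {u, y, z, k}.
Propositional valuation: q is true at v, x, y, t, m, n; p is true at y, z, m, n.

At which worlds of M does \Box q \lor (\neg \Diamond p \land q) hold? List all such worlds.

t

Let φ = \Box q \lor (\neg \Diamond p \land q). Evaluate φ at each world:
  u (successors {u, v, w, y, z, n, k}): φ is false.
  v (successors {v, w, y, z, m, k}): φ is false.
  w (successors {u, w, y, t, n}): φ is false.
  x (successors {w, x, y, z, t, n, k}): φ is false.
  y (successors {u, w, y, z, t, m, k}): φ is false.
  z (successors {v, x, y, z, t, m, k}): φ is false.
  t (successors {v, t, n}): φ is true.
  m (successors {u, v, z, t, m, n}): φ is false.
  n (successors {u, v, y, t, n, k}): φ is false.
  k (successors {u, y, z, k}): φ is false.
For instance, at w:
  At w: \Box q is false, \neg \Diamond p \land q is false, so \Box q \lor (\neg \Diamond p \land q) is false.
    At w: \Box q requires q at every successor {u, w, y, t, n}.
      q fails at u, so \Box q is false at w.
    At w: \neg \Diamond p is false, q is false, so \neg \Diamond p \land q is false.
      At w: \Diamond p is true, so \neg \Diamond p is false.
Satisfying worlds: {t}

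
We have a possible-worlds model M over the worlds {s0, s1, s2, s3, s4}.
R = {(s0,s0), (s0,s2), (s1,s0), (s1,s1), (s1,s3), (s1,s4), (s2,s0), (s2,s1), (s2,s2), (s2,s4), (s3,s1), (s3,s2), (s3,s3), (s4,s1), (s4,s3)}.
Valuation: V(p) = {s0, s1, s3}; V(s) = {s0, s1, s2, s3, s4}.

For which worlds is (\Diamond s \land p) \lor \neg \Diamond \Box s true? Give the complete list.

s0, s1, s3

Let φ = (\Diamond s \land p) \lor \neg \Diamond \Box s. Evaluate φ at each world:
  s0 (successors {s0, s2}): φ is true.
  s1 (successors {s0, s1, s3, s4}): φ is true.
  s2 (successors {s0, s1, s2, s4}): φ is false.
  s3 (successors {s1, s2, s3}): φ is true.
  s4 (successors {s1, s3}): φ is false.
For instance, at s2:
  At s2: \Diamond s \land p is false, \neg \Diamond \Box s is false, so (\Diamond s \land p) \lor \neg \Diamond \Box s is false.
    At s2: \Diamond s is true, p is false, so \Diamond s \land p is false.
      At s2: \Diamond s requires s at some successor in {s0, s1, s2, s4}.
        s holds at s0, so \Diamond s is true at s2.
    At s2: \Diamond \Box s is true, so \neg \Diamond \Box s is false.
      At s2: \Diamond \Box s requires \Box s at some successor in {s0, s1, s2, s4}.
        \Box s holds at s0, so \Diamond \Box s is true at s2.
Satisfying worlds: {s0, s1, s3}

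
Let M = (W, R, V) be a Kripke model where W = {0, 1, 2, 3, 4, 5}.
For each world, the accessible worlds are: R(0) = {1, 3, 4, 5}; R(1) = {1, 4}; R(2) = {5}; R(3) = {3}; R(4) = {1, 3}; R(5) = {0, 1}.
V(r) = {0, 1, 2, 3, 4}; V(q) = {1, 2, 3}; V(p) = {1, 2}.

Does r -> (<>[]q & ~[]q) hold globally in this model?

Let φ = r -> (<>[]q & ~[]q). Evaluate φ at each world:
  0 (successors {1, 3, 4, 5}): φ is true.
  1 (successors {1, 4}): φ is true.
  2 (successors {5}): φ is false.
  3 (successors {3}): φ is false.
  4 (successors {1, 3}): φ is false.
  5 (successors {0, 1}): φ is true.
Detail at 2 (counterexample):
  At 2: r is true, <>[]q & ~[]q is false, so r -> (<>[]q & ~[]q) is false.
    At 2: <>[]q is false, ~[]q is true, so <>[]q & ~[]q is false.
      At 2: <>[]q requires []q at some successor in {5}.
        At 5: []q is false.
      So <>[]q is false at 2.
      At 2: []q is false, so ~[]q is true.

No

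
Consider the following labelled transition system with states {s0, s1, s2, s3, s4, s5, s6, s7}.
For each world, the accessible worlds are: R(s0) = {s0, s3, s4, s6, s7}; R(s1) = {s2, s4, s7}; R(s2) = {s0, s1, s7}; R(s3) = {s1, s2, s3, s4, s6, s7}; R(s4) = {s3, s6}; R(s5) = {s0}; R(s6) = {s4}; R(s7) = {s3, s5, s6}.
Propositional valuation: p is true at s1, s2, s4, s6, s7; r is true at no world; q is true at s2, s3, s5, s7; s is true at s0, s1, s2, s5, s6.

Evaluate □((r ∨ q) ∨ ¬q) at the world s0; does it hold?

Yes

Recall that □ψ holds at a world iff ψ holds at every accessible world, and ◇ψ holds iff ψ holds at some accessible world.
At s0: □((r ∨ q) ∨ ¬q) requires (r ∨ q) ∨ ¬q at every successor {s0, s3, s4, s6, s7}.
  At s0: (r ∨ q) ∨ ¬q is true.
  At s3: (r ∨ q) ∨ ¬q is true.
  At s4: (r ∨ q) ∨ ¬q is true.
  At s6: (r ∨ q) ∨ ¬q is true.
  At s7: (r ∨ q) ∨ ¬q is true.
So □((r ∨ q) ∨ ¬q) is true at s0.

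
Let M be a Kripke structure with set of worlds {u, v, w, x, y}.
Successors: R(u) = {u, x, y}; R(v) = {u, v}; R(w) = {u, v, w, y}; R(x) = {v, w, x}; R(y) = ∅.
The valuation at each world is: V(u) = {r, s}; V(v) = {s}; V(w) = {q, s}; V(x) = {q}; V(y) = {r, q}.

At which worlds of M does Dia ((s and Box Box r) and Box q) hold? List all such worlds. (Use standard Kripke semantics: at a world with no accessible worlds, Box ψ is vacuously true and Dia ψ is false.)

none

Let φ = Dia ((s and Box Box r) and Box q). Evaluate φ at each world:
  u (successors {u, x, y}): φ is false.
  v (successors {u, v}): φ is false.
  w (successors {u, v, w, y}): φ is false.
  x (successors {v, w, x}): φ is false.
  y (successors ∅): φ is false.
For instance, at x:
  At x: Dia ((s and Box Box r) and Box q) requires (s and Box Box r) and Box q at some successor in {v, w, x}.
    At v: (s and Box Box r) and Box q is false.
    At w: (s and Box Box r) and Box q is false.
    At x: (s and Box Box r) and Box q is false.
  So Dia ((s and Box Box r) and Box q) is false at x.
Satisfying worlds: none.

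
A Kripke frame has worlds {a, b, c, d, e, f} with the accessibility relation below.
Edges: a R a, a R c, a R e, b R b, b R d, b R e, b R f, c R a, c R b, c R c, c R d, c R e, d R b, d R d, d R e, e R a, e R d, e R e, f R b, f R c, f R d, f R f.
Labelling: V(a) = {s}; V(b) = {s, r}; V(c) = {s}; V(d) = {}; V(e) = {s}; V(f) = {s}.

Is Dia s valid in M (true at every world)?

Let φ = Dia s. Evaluate φ at each world:
  a (successors {a, c, e}): φ is true.
  b (successors {b, d, e, f}): φ is true.
  c (successors {a, b, c, d, e}): φ is true.
  d (successors {b, d, e}): φ is true.
  e (successors {a, d, e}): φ is true.
  f (successors {b, c, d, f}): φ is true.
For instance, at f:
  At f: Dia s requires s at some successor in {b, c, d, f}.
    s holds at b, so Dia s is true at f.

Yes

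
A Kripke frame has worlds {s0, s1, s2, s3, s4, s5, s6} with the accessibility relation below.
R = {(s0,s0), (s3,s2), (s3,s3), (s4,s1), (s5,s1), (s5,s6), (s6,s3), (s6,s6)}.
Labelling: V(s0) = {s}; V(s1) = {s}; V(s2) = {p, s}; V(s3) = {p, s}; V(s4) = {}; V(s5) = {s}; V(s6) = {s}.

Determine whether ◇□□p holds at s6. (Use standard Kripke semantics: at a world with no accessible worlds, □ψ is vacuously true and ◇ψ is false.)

At s6: ◇□□p requires □□p at some successor in {s3, s6}.
  □□p holds at s3, so ◇□□p is true at s6.
    At s3: □□p requires □p at every successor {s2, s3}.
      At s2: □p is true.
      At s3: □p is true.
    So □□p is true at s3.

Yes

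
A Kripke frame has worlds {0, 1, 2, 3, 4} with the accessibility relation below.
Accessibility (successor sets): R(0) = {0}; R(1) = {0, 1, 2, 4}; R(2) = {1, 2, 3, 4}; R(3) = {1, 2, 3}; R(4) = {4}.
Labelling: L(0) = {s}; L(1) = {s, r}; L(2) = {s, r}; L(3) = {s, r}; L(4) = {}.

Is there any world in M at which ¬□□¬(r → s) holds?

Let φ = ¬□□¬(r → s). Evaluate φ at each world:
  0 (successors {0}): φ is true.
  1 (successors {0, 1, 2, 4}): φ is true.
  2 (successors {1, 2, 3, 4}): φ is true.
  3 (successors {1, 2, 3}): φ is true.
  4 (successors {4}): φ is true.
Detail at 0 (witness):
  At 0: □□¬(r → s) is false, so ¬□□¬(r → s) is true.
    At 0: □□¬(r → s) requires □¬(r → s) at every successor {0}.
      □¬(r → s) fails at 0, so □□¬(r → s) is false at 0.

Yes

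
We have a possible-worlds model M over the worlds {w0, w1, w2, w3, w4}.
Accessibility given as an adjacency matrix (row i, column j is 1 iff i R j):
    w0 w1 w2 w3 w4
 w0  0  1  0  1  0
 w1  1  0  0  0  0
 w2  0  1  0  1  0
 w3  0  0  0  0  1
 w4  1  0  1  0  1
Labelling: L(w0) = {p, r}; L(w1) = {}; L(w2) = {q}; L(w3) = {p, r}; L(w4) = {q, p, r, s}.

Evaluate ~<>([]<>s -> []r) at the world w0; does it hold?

Recall that []ψ holds at a world iff ψ holds at every accessible world, and <>ψ holds iff ψ holds at some accessible world.
At w0: <>([]<>s -> []r) is true, so ~<>([]<>s -> []r) is false.
  At w0: <>([]<>s -> []r) requires []<>s -> []r at some successor in {w1, w3}.
    []<>s -> []r holds at w1, so <>([]<>s -> []r) is true at w0.
      At w1: []<>s is false, []r is true, so []<>s -> []r is true.

No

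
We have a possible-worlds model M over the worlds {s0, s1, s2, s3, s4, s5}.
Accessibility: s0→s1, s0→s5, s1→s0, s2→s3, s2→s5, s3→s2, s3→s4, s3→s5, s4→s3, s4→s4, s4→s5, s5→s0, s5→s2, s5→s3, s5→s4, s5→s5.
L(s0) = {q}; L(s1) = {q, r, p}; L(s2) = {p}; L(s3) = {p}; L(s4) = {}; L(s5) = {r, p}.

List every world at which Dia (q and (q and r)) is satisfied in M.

s0

Recall that Dia ψ holds at a world iff ψ holds at some accessible world.
Let φ = Dia (q and (q and r)). Evaluate φ at each world:
  s0 (successors {s1, s5}): φ is true.
  s1 (successors {s0}): φ is false.
  s2 (successors {s3, s5}): φ is false.
  s3 (successors {s2, s4, s5}): φ is false.
  s4 (successors {s3, s4, s5}): φ is false.
  s5 (successors {s0, s2, s3, s4, s5}): φ is false.
For instance, at s2:
  At s2: Dia (q and (q and r)) requires q and (q and r) at some successor in {s3, s5}.
    At s3: q and (q and r) is false.
    At s5: q and (q and r) is false.
  So Dia (q and (q and r)) is false at s2.
Satisfying worlds: {s0}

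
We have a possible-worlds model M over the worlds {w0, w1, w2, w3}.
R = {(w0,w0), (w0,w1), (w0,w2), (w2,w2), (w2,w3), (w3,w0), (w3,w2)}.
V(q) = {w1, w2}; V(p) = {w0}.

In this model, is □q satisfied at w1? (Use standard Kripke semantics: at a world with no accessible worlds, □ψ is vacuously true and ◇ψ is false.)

At w1: no accessible worlds, so □q holds vacuously.

Yes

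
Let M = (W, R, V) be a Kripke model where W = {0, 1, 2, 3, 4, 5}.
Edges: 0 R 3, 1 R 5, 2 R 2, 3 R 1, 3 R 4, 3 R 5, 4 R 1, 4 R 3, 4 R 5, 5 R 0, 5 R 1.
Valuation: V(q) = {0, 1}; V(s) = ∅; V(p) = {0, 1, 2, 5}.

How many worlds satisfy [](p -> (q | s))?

2

Let φ = [](p -> (q | s)). Evaluate φ at each world:
  0 (successors {3}): φ is true.
  1 (successors {5}): φ is false.
  2 (successors {2}): φ is false.
  3 (successors {1, 4, 5}): φ is false.
  4 (successors {1, 3, 5}): φ is false.
  5 (successors {0, 1}): φ is true.
For instance, at 3:
  At 3: [](p -> (q | s)) requires p -> (q | s) at every successor {1, 4, 5}.
    p -> (q | s) fails at 5, so [](p -> (q | s)) is false at 3.
Satisfying worlds: {0, 5}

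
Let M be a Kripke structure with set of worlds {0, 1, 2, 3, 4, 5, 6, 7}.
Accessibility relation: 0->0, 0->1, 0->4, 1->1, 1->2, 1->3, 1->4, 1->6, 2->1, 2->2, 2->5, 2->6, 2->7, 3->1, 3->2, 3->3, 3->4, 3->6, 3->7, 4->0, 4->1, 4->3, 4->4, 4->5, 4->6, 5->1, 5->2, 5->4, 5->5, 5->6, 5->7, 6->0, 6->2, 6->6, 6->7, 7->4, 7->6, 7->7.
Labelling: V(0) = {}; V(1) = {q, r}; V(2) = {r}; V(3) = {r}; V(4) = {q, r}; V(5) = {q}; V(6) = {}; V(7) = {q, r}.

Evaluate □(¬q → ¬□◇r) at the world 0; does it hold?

No

Recall that □ψ holds at a world iff ψ holds at every accessible world, and ◇ψ holds iff ψ holds at some accessible world.
At 0: □(¬q → ¬□◇r) requires ¬q → ¬□◇r at every successor {0, 1, 4}.
  ¬q → ¬□◇r fails at 0, so □(¬q → ¬□◇r) is false at 0.
    At 0: ¬q is true, ¬□◇r is false, so ¬q → ¬□◇r is false.
      At 0: □◇r is true, so ¬□◇r is false.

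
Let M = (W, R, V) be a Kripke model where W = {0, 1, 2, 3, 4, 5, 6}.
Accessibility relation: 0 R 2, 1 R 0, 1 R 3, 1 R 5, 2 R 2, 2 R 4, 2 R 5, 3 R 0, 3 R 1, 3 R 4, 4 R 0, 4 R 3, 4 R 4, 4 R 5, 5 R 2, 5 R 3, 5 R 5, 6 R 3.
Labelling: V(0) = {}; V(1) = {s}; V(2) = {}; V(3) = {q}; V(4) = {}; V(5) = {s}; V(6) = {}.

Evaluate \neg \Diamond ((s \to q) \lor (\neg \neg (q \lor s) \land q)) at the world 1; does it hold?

Recall that \Diamond ψ holds at a world iff ψ holds at some accessible world.
At 1: \Diamond ((s \to q) \lor (\neg \neg (q \lor s) \land q)) is true, so \neg \Diamond ((s \to q) \lor (\neg \neg (q \lor s) \land q)) is false.
  At 1: \Diamond ((s \to q) \lor (\neg \neg (q \lor s) \land q)) requires (s \to q) \lor (\neg \neg (q \lor s) \land q) at some successor in {0, 3, 5}.
    (s \to q) \lor (\neg \neg (q \lor s) \land q) holds at 0, so \Diamond ((s \to q) \lor (\neg \neg (q \lor s) \land q)) is true at 1.

No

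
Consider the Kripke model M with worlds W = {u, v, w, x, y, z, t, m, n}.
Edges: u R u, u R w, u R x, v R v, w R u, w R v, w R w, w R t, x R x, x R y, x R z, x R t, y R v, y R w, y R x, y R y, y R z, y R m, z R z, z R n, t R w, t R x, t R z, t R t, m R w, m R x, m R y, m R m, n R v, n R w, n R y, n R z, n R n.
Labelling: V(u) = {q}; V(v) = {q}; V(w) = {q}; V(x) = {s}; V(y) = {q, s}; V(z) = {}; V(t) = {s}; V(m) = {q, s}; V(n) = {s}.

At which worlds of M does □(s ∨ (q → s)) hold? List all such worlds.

Recall that □ψ holds at a world iff ψ holds at every accessible world, and ◇ψ holds iff ψ holds at some accessible world.
Let φ = □(s ∨ (q → s)). Evaluate φ at each world:
  u (successors {u, w, x}): φ is false.
  v (successors {v}): φ is false.
  w (successors {u, v, w, t}): φ is false.
  x (successors {x, y, z, t}): φ is true.
  y (successors {v, w, x, y, z, m}): φ is false.
  z (successors {z, n}): φ is true.
  t (successors {w, x, z, t}): φ is false.
  m (successors {w, x, y, m}): φ is false.
  n (successors {v, w, y, z, n}): φ is false.
For instance, at y:
  At y: □(s ∨ (q → s)) requires s ∨ (q → s) at every successor {v, w, x, y, z, m}.
    s ∨ (q → s) fails at v, so □(s ∨ (q → s)) is false at y.
Satisfying worlds: {x, z}

x, z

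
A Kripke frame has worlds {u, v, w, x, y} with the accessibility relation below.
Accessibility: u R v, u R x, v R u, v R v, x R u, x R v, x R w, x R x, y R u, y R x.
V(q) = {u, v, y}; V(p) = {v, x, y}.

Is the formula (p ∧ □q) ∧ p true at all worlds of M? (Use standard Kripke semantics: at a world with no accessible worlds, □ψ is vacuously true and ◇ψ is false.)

No

Let φ = (p ∧ □q) ∧ p. Evaluate φ at each world:
  u (successors {v, x}): φ is false.
  v (successors {u, v}): φ is true.
  w (successors ∅): φ is false.
  x (successors {u, v, w, x}): φ is false.
  y (successors {u, x}): φ is false.
Detail at u (counterexample):
  At u: p ∧ □q is false, p is false, so (p ∧ □q) ∧ p is false.
    At u: p is false, □q is false, so p ∧ □q is false.
      At u: □q requires q at every successor {v, x}.
        q fails at x, so □q is false at u.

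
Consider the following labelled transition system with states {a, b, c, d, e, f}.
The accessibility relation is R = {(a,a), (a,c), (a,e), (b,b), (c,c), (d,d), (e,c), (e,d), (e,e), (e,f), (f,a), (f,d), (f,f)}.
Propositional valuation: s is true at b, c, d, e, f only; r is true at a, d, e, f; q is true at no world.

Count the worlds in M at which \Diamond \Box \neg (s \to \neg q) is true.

Let φ = \Diamond \Box \neg (s \to \neg q). Evaluate φ at each world:
  a (successors {a, c, e}): φ is false.
  b (successors {b}): φ is false.
  c (successors {c}): φ is false.
  d (successors {d}): φ is false.
  e (successors {c, d, e, f}): φ is false.
  f (successors {a, d, f}): φ is false.
For instance, at e:
  At e: \Diamond \Box \neg (s \to \neg q) requires \Box \neg (s \to \neg q) at some successor in {c, d, e, f}.
    At c: \Box \neg (s \to \neg q) is false.
    At d: \Box \neg (s \to \neg q) is false.
    At e: \Box \neg (s \to \neg q) is false.
    At f: \Box \neg (s \to \neg q) is false.
  So \Diamond \Box \neg (s \to \neg q) is false at e.
Satisfying worlds: none.

0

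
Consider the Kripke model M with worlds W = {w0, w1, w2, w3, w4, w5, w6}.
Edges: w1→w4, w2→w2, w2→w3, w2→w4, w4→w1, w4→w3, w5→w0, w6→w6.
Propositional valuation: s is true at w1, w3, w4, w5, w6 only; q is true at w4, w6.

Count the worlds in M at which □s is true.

Let φ = □s. Evaluate φ at each world:
  w0 (successors ∅): φ is true.
  w1 (successors {w4}): φ is true.
  w2 (successors {w2, w3, w4}): φ is false.
  w3 (successors ∅): φ is true.
  w4 (successors {w1, w3}): φ is true.
  w5 (successors {w0}): φ is false.
  w6 (successors {w6}): φ is true.
For instance, at w6:
  At w6: □s requires s at every successor {w6}.
    At w6: s is true.
  So □s is true at w6.
Satisfying worlds: {w0, w1, w3, w4, w6}

5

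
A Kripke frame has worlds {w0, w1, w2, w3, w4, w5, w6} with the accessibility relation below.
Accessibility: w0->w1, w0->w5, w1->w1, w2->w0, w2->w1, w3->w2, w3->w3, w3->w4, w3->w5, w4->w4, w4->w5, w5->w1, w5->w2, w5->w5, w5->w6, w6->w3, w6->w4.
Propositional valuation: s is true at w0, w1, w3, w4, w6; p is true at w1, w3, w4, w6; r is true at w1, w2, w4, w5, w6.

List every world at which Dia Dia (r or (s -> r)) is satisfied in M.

Let φ = Dia Dia (r or (s -> r)). Evaluate φ at each world:
  w0 (successors {w1, w5}): φ is true.
  w1 (successors {w1}): φ is true.
  w2 (successors {w0, w1}): φ is true.
  w3 (successors {w2, w3, w4, w5}): φ is true.
  w4 (successors {w4, w5}): φ is true.
  w5 (successors {w1, w2, w5, w6}): φ is true.
  w6 (successors {w3, w4}): φ is true.
For instance, at w0:
  At w0: Dia Dia (r or (s -> r)) requires Dia (r or (s -> r)) at some successor in {w1, w5}.
    Dia (r or (s -> r)) holds at w1, so Dia Dia (r or (s -> r)) is true at w0.
      At w1: Dia (r or (s -> r)) requires r or (s -> r) at some successor in {w1}.
        r or (s -> r) holds at w1, so Dia (r or (s -> r)) is true at w1.
Satisfying worlds: {w0, w1, w2, w3, w4, w5, w6}

w0, w1, w2, w3, w4, w5, w6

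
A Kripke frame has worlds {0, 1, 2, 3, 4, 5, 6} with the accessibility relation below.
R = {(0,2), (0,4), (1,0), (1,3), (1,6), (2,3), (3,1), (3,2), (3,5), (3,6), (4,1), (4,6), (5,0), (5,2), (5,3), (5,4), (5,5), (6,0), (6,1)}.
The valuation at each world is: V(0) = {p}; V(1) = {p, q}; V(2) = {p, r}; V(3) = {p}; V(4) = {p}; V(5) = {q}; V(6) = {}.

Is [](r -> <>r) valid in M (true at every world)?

No

Let φ = [](r -> <>r). Evaluate φ at each world:
  0 (successors {2, 4}): φ is false.
  1 (successors {0, 3, 6}): φ is true.
  2 (successors {3}): φ is true.
  3 (successors {1, 2, 5, 6}): φ is false.
  4 (successors {1, 6}): φ is true.
  5 (successors {0, 2, 3, 4, 5}): φ is false.
  6 (successors {0, 1}): φ is true.
Detail at 0 (counterexample):
  At 0: [](r -> <>r) requires r -> <>r at every successor {2, 4}.
    r -> <>r fails at 2, so [](r -> <>r) is false at 0.
      At 2: r is true, <>r is false, so r -> <>r is false.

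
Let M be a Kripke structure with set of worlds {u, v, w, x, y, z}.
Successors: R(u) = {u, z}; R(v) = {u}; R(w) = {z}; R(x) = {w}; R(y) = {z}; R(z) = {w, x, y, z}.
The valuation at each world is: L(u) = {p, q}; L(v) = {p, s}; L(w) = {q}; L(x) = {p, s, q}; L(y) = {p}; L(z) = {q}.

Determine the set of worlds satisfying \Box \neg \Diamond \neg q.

Recall that \Box ψ holds at a world iff ψ holds at every accessible world, and \Diamond ψ holds iff ψ holds at some accessible world.
Let φ = \Box \neg \Diamond \neg q. Evaluate φ at each world:
  u (successors {u, z}): φ is false.
  v (successors {u}): φ is true.
  w (successors {z}): φ is false.
  x (successors {w}): φ is true.
  y (successors {z}): φ is false.
  z (successors {w, x, y, z}): φ is false.
For instance, at y:
  At y: \Box \neg \Diamond \neg q requires \neg \Diamond \neg q at every successor {z}.
    \neg \Diamond \neg q fails at z, so \Box \neg \Diamond \neg q is false at y.
      At z: \Diamond \neg q is true, so \neg \Diamond \neg q is false.
Satisfying worlds: {v, x}

v, x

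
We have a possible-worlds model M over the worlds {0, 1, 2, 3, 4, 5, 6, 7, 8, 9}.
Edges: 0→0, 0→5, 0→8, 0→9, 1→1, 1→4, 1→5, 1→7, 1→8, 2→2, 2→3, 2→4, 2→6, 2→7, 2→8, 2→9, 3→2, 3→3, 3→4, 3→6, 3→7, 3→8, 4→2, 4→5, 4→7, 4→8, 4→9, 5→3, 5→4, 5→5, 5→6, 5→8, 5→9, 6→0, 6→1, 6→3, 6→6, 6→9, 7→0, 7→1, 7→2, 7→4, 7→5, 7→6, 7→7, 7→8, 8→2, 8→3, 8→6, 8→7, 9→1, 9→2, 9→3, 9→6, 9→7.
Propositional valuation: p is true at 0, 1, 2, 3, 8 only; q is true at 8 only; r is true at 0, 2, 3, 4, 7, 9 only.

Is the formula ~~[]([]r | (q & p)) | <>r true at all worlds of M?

Recall that []ψ holds at a world iff ψ holds at every accessible world, and <>ψ holds iff ψ holds at some accessible world.
Let φ = ~~[]([]r | (q & p)) | <>r. Evaluate φ at each world:
  0 (successors {0, 5, 8, 9}): φ is true.
  1 (successors {1, 4, 5, 7, 8}): φ is true.
  2 (successors {2, 3, 4, 6, 7, 8, 9}): φ is true.
  3 (successors {2, 3, 4, 6, 7, 8}): φ is true.
  4 (successors {2, 5, 7, 8, 9}): φ is true.
  5 (successors {3, 4, 5, 6, 8, 9}): φ is true.
  6 (successors {0, 1, 3, 6, 9}): φ is true.
  7 (successors {0, 1, 2, 4, 5, 6, 7, 8}): φ is true.
  8 (successors {2, 3, 6, 7}): φ is true.
  9 (successors {1, 2, 3, 6, 7}): φ is true.
For instance, at 6:
  At 6: ~~[]([]r | (q & p)) is false, <>r is true, so ~~[]([]r | (q & p)) | <>r is true.
    At 6: ~[]([]r | (q & p)) is true, so ~~[]([]r | (q & p)) is false.
      At 6: []([]r | (q & p)) is false, so ~[]([]r | (q & p)) is true.
    At 6: <>r requires r at some successor in {0, 1, 3, 6, 9}.
      r holds at 0, so <>r is true at 6.

Yes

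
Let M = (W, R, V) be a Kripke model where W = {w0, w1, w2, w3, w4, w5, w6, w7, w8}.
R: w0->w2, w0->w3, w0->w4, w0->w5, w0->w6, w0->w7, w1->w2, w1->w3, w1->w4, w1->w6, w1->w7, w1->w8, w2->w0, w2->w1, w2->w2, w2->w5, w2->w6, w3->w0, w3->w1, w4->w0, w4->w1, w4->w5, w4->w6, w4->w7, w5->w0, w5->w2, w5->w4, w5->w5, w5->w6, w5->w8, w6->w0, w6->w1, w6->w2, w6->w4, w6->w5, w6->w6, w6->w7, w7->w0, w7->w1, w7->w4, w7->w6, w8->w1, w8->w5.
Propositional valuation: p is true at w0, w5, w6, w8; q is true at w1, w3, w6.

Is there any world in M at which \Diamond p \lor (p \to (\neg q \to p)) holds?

Yes

Let φ = \Diamond p \lor (p \to (\neg q \to p)). Evaluate φ at each world:
  w0 (successors {w2, w3, w4, w5, w6, w7}): φ is true.
  w1 (successors {w2, w3, w4, w6, w7, w8}): φ is true.
  w2 (successors {w0, w1, w2, w5, w6}): φ is true.
  w3 (successors {w0, w1}): φ is true.
  w4 (successors {w0, w1, w5, w6, w7}): φ is true.
  w5 (successors {w0, w2, w4, w5, w6, w8}): φ is true.
  w6 (successors {w0, w1, w2, w4, w5, w6, w7}): φ is true.
  w7 (successors {w0, w1, w4, w6}): φ is true.
  w8 (successors {w1, w5}): φ is true.
Detail at w0 (witness):
  At w0: \Diamond p is true, p \to (\neg q \to p) is true, so \Diamond p \lor (p \to (\neg q \to p)) is true.
    At w0: \Diamond p requires p at some successor in {w2, w3, w4, w5, w6, w7}.
      p holds at w5, so \Diamond p is true at w0.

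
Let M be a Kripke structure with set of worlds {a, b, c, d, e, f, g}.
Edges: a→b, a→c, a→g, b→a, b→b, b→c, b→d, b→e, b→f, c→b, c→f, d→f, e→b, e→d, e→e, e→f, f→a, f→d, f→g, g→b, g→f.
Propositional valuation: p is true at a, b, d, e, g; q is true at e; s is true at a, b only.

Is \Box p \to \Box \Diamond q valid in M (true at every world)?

No

Let φ = \Box p \to \Box \Diamond q. Evaluate φ at each world:
  a (successors {b, c, g}): φ is true.
  b (successors {a, b, c, d, e, f}): φ is true.
  c (successors {b, f}): φ is true.
  d (successors {f}): φ is true.
  e (successors {b, d, e, f}): φ is true.
  f (successors {a, d, g}): φ is false.
  g (successors {b, f}): φ is true.
Detail at f (counterexample):
  At f: \Box p is true, \Box \Diamond q is false, so \Box p \to \Box \Diamond q is false.
    At f: \Box p requires p at every successor {a, d, g}.
      At a: p is true.
      At d: p is true.
      At g: p is true.
    So \Box p is true at f.
    At f: \Box \Diamond q requires \Diamond q at every successor {a, d, g}.
      \Diamond q fails at a, so \Box \Diamond q is false at f.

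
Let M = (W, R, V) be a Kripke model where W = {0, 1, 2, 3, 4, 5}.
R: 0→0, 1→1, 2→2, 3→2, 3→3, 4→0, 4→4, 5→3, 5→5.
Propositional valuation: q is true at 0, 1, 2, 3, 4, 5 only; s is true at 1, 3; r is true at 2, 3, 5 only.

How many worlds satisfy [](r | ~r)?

Recall that []ψ holds at a world iff ψ holds at every accessible world, and <>ψ holds iff ψ holds at some accessible world.
Let φ = [](r | ~r). Evaluate φ at each world:
  0 (successors {0}): φ is true.
  1 (successors {1}): φ is true.
  2 (successors {2}): φ is true.
  3 (successors {2, 3}): φ is true.
  4 (successors {0, 4}): φ is true.
  5 (successors {3, 5}): φ is true.
For instance, at 5:
  At 5: [](r | ~r) requires r | ~r at every successor {3, 5}.
    At 3: r | ~r is true.
    At 5: r | ~r is true.
  So [](r | ~r) is true at 5.
Satisfying worlds: {0, 1, 2, 3, 4, 5}

6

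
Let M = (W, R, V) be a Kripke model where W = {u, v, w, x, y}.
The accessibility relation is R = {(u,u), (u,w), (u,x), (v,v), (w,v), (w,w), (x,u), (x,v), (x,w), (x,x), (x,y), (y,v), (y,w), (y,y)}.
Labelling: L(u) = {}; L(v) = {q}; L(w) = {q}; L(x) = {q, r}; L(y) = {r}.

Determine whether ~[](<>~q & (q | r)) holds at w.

Yes

At w: [](<>~q & (q | r)) is false, so ~[](<>~q & (q | r)) is true.
  At w: [](<>~q & (q | r)) requires <>~q & (q | r) at every successor {v, w}.
    <>~q & (q | r) fails at v, so [](<>~q & (q | r)) is false at w.
      At v: <>~q is false, q | r is true, so <>~q & (q | r) is false.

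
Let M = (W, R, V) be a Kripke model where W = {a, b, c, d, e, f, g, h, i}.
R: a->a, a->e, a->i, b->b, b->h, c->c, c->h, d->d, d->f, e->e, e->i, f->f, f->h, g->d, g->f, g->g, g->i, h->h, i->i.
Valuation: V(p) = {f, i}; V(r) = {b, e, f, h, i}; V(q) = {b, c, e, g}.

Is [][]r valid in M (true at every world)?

No

Let φ = [][]r. Evaluate φ at each world:
  a (successors {a, e, i}): φ is false.
  b (successors {b, h}): φ is true.
  c (successors {c, h}): φ is false.
  d (successors {d, f}): φ is false.
  e (successors {e, i}): φ is true.
  f (successors {f, h}): φ is true.
  g (successors {d, f, g, i}): φ is false.
  h (successors {h}): φ is true.
  i (successors {i}): φ is true.
Detail at a (counterexample):
  At a: [][]r requires []r at every successor {a, e, i}.
    []r fails at a, so [][]r is false at a.
      At a: []r requires r at every successor {a, e, i}.
        r fails at a, so []r is false at a.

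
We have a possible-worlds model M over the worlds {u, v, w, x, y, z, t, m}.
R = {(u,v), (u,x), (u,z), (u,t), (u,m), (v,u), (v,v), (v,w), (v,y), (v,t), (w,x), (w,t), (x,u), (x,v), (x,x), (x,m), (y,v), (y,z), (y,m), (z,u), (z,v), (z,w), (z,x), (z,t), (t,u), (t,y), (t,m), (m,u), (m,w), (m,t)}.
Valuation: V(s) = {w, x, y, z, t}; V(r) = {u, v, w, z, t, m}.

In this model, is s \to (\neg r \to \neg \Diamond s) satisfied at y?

No

Recall that \Diamond ψ holds at a world iff ψ holds at some accessible world.
At y: s is true, \neg r \to \neg \Diamond s is false, so s \to (\neg r \to \neg \Diamond s) is false.
  At y: \neg r is true, \neg \Diamond s is false, so \neg r \to \neg \Diamond s is false.
    At y: \Diamond s is true, so \neg \Diamond s is false.
      At y: \Diamond s requires s at some successor in {v, z, m}.
        s holds at z, so \Diamond s is true at y.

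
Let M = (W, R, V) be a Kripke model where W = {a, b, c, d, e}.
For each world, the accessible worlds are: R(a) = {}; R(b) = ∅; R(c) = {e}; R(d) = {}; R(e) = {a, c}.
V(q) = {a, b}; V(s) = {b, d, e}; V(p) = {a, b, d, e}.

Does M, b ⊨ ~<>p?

Yes

At b: <>p is false, so ~<>p is true.
  At b: no accessible worlds, so <>p is false.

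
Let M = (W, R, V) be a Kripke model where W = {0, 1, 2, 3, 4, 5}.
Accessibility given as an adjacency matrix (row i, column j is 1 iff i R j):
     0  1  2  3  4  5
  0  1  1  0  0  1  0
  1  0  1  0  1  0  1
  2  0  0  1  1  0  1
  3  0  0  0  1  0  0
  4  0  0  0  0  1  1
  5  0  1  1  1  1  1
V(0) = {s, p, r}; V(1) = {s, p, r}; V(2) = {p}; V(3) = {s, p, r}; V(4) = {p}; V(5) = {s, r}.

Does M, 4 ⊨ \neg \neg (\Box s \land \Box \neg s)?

No

At 4: \neg (\Box s \land \Box \neg s) is true, so \neg \neg (\Box s \land \Box \neg s) is false.
  At 4: \Box s \land \Box \neg s is false, so \neg (\Box s \land \Box \neg s) is true.
    At 4: \Box s is false, \Box \neg s is false, so \Box s \land \Box \neg s is false.
      At 4: \Box s requires s at every successor {4, 5}.
        s fails at 4, so \Box s is false at 4.
      At 4: \Box \neg s requires \neg s at every successor {4, 5}.
        \neg s fails at 5, so \Box \neg s is false at 4.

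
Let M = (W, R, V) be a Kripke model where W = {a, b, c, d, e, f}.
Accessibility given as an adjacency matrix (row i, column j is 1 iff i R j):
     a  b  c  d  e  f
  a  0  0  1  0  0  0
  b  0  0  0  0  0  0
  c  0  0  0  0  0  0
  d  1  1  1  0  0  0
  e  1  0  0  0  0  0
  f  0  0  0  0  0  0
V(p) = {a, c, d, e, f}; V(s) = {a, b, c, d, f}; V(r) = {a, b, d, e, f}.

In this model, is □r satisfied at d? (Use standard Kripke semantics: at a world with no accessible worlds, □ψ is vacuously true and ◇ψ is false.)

No

At d: □r requires r at every successor {a, b, c}.
  r fails at c, so □r is false at d.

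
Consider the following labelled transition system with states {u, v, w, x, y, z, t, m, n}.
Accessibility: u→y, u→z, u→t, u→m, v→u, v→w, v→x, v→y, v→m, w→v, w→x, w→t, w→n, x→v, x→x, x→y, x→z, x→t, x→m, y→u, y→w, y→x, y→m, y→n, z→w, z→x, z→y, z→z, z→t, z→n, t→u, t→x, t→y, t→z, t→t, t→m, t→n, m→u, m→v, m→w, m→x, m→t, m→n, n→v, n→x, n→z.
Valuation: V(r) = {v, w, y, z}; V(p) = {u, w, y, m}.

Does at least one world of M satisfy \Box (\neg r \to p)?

No

Let φ = \Box (\neg r \to p). Evaluate φ at each world:
  u (successors {y, z, t, m}): φ is false.
  v (successors {u, w, x, y, m}): φ is false.
  w (successors {v, x, t, n}): φ is false.
  x (successors {v, x, y, z, t, m}): φ is false.
  y (successors {u, w, x, m, n}): φ is false.
  z (successors {w, x, y, z, t, n}): φ is false.
  t (successors {u, x, y, z, t, m, n}): φ is false.
  m (successors {u, v, w, x, t, n}): φ is false.
  n (successors {v, x, z}): φ is false.
For instance, at z:
  At z: \Box (\neg r \to p) requires \neg r \to p at every successor {w, x, y, z, t, n}.
    \neg r \to p fails at x, so \Box (\neg r \to p) is false at z.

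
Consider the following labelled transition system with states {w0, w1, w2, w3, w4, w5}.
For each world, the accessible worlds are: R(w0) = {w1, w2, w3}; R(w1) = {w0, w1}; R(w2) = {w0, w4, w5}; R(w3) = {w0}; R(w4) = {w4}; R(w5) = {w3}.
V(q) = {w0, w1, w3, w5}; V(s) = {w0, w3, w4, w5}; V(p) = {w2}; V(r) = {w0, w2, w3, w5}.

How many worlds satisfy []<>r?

4

Let φ = []<>r. Evaluate φ at each world:
  w0 (successors {w1, w2, w3}): φ is true.
  w1 (successors {w0, w1}): φ is true.
  w2 (successors {w0, w4, w5}): φ is false.
  w3 (successors {w0}): φ is true.
  w4 (successors {w4}): φ is false.
  w5 (successors {w3}): φ is true.
For instance, at w5:
  At w5: []<>r requires <>r at every successor {w3}.
      At w3: <>r requires r at some successor in {w0}.
        r holds at w0, so <>r is true at w3.
  So []<>r is true at w5.
Satisfying worlds: {w0, w1, w3, w5}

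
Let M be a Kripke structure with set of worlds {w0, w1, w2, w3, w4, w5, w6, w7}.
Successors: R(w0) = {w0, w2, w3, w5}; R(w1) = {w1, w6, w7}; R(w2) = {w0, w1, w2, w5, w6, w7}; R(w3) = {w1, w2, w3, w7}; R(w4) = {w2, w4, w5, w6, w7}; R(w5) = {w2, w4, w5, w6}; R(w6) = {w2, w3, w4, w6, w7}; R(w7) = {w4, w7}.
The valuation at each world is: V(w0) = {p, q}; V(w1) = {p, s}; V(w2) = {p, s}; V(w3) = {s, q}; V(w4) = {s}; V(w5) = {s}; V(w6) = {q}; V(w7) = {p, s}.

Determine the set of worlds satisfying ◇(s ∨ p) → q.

w0, w3, w6

Let φ = ◇(s ∨ p) → q. Evaluate φ at each world:
  w0 (successors {w0, w2, w3, w5}): φ is true.
  w1 (successors {w1, w6, w7}): φ is false.
  w2 (successors {w0, w1, w2, w5, w6, w7}): φ is false.
  w3 (successors {w1, w2, w3, w7}): φ is true.
  w4 (successors {w2, w4, w5, w6, w7}): φ is false.
  w5 (successors {w2, w4, w5, w6}): φ is false.
  w6 (successors {w2, w3, w4, w6, w7}): φ is true.
  w7 (successors {w4, w7}): φ is false.
For instance, at w6:
  At w6: ◇(s ∨ p) is true, q is true, so ◇(s ∨ p) → q is true.
    At w6: ◇(s ∨ p) requires s ∨ p at some successor in {w2, w3, w4, w6, w7}.
      s ∨ p holds at w2, so ◇(s ∨ p) is true at w6.
Satisfying worlds: {w0, w3, w6}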